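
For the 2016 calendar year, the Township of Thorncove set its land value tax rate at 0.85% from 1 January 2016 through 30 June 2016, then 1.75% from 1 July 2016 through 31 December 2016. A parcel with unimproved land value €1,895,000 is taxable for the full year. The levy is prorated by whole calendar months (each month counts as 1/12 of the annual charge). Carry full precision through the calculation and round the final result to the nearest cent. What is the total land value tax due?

1 January – 30 June 2016: 6 months at 0.85% → €1,895,000 × 0.85% × 6/12 = €8,053.7500
1 July – 31 December 2016: 6 months at 1.75% → €1,895,000 × 1.75% × 6/12 = €16,581.2500
Total = €24,635.0000

€24,635.00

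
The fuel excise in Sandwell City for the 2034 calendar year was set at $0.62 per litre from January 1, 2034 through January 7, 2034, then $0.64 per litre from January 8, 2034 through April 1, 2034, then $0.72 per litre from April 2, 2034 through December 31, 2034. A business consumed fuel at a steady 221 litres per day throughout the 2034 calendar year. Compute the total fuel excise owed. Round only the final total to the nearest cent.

January 1 – January 7, 2034: 7 days × 221 litres/day = 1,547 litres at $0.62/litre → $959.14
January 8 – April 1, 2034: 84 days × 221 litres/day = 18,564 litres at $0.64/litre → $11,880.96
April 2 – December 31, 2034: 274 days × 221 litres/day = 60,554 litres at $0.72/litre → $43,598.88

$56,438.98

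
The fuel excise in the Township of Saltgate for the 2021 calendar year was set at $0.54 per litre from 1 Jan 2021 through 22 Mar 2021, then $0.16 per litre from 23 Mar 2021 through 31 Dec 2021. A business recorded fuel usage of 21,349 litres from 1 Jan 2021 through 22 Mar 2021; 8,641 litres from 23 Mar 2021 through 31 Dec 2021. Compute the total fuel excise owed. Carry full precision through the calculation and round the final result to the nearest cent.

1 Jan – 22 Mar 2021: 21,349 litres at $0.54/litre → $11,528.46
23 Mar – 31 Dec 2021: 8,641 litres at $0.16/litre → $1,382.56

$12,911.02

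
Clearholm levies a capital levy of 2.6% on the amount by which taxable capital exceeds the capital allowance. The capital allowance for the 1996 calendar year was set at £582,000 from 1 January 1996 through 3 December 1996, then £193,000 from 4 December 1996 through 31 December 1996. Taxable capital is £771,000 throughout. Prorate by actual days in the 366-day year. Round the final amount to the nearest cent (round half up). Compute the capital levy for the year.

1 January – 3 December 1996: 338 days, exemption £582,000 → (£771,000 − £582,000) × 2.6% × 338/366 = £4,538.0656
4 December – 31 December 1996: 28 days, exemption £193,000 → (£771,000 − £193,000) × 2.6% × 28/366 = £1,149.6831
Total = £5,687.7486

£5,687.75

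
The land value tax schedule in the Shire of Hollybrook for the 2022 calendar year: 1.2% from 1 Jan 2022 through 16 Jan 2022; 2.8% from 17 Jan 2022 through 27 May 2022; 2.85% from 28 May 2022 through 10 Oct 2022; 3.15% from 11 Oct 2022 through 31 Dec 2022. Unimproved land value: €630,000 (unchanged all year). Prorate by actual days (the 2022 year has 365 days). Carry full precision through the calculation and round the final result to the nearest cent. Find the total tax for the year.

€17,810.88

1 Jan – 16 Jan 2022: 16 days at 1.2% → €630,000 × 1.2% × 16/365 = €331.3973
17 Jan – 27 May 2022: 131 days at 2.8% → €630,000 × 2.8% × 131/365 = €6,331.0685
28 May – 10 Oct 2022: 136 days at 2.85% → €630,000 × 2.85% × 136/365 = €6,690.0822
11 Oct – 31 Dec 2022: 82 days at 3.15% → €630,000 × 3.15% × 82/365 = €4,458.3288
Total = €17,810.8767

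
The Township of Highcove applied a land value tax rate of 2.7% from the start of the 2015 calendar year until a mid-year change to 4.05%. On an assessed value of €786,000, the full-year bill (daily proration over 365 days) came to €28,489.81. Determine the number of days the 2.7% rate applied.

115 days

Let d = days at the first rate; then 365 − d days at the second rate.
€786,000 × [2.7%·d + 4.05%·(365−d)] / 365 = €28,489.81
Solving gives d = 115, so the new rate took effect on 26 Apr 2015.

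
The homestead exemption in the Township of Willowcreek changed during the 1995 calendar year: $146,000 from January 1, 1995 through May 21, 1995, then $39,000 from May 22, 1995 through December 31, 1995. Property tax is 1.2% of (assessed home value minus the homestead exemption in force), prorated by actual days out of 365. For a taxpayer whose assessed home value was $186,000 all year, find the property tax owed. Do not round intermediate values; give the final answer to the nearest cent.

January 1 – May 21, 1995: 141 days, exemption $146,000 → ($186,000 − $146,000) × 1.2% × 141/365 = $185.4247
May 22 – December 31, 1995: 224 days, exemption $39,000 → ($186,000 − $39,000) × 1.2% × 224/365 = $1,082.5644
Total = $1,267.9890

$1,267.99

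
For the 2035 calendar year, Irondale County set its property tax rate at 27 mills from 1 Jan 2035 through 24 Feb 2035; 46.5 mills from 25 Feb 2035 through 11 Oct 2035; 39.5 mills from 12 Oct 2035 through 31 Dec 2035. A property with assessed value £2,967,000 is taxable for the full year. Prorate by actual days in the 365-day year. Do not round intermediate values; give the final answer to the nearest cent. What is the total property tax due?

£124,638.39

1 Jan – 24 Feb 2035: 55 days at 27 mills → £2,967,000 × 2.7% × 55/365 = £12,071.2192
25 Feb – 11 Oct 2035: 229 days at 46.5 mills → £2,967,000 × 4.65% × 229/365 = £86,559.1767
12 Oct – 31 Dec 2035: 81 days at 39.5 mills → £2,967,000 × 3.95% × 81/365 = £26,007.9904
Total = £124,638.3863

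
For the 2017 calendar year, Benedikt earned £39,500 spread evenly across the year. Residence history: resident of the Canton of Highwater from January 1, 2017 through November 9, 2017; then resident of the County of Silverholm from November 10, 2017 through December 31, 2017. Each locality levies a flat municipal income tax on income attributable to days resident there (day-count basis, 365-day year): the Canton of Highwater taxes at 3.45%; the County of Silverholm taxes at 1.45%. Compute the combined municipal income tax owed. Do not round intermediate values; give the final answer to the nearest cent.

£1,250.20

The Canton of Highwater, January 1 – November 9, 2017: 313 days → £39,500 × 3.45% × 313/365 = £1,168.6048
The County of Silverholm, November 10 – December 31, 2017: 52 days → £39,500 × 1.45% × 52/365 = £81.5973
Total = £1,250.2021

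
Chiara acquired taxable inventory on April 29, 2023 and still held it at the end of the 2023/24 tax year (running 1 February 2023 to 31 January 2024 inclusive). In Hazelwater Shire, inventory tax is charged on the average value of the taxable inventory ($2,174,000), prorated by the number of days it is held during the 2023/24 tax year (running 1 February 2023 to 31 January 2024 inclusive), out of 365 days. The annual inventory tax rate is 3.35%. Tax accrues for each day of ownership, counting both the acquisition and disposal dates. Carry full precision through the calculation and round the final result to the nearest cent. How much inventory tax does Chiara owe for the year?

Days held (April 29, 2023 – January 31, 2024): 278 out of 365
Tax = $2,174,000 × 3.35% × 278/365 = $55,469.7589

$55,469.76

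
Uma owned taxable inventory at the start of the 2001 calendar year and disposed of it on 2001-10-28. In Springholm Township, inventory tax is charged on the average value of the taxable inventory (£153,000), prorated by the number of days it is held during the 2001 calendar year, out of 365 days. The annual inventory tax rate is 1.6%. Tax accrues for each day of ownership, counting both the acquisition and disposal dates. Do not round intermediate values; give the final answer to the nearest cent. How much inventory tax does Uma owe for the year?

Days held (2001-01-01 to 2001-10-28): 301 out of 365
Tax = £153,000 × 1.6% × 301/365 = £2,018.7616

£2,018.76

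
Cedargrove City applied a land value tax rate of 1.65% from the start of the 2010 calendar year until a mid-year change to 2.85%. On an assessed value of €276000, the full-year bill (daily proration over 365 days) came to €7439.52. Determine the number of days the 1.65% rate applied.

Let d = days at the first rate; then 365 − d days at the second rate.
€276000 × [1.65%·d + 2.85%·(365−d)] / 365 = €7439.52
Solving gives d = 47, so the new rate took effect on 17 Feb 2010.

47 days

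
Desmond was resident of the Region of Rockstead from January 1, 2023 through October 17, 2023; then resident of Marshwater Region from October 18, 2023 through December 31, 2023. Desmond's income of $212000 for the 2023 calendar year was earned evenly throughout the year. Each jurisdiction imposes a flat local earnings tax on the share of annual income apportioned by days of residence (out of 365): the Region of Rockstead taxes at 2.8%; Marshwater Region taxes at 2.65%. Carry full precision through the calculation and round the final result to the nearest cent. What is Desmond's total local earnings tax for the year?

The Region of Rockstead, January 1 – October 17, 2023: 290 days → $212000 × 2.8% × 290/365 = $4716.2740
Marshwater Region, October 18 – December 31, 2023: 75 days → $212000 × 2.65% × 75/365 = $1154.3836
Total = $5870.6575

$5870.66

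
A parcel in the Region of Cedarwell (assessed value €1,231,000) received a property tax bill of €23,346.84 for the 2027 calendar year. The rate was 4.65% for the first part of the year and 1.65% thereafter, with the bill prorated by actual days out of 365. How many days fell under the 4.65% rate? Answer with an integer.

30 days

Let d = days at the first rate; then 365 − d days at the second rate.
€1,231,000 × [4.65%·d + 1.65%·(365−d)] / 365 = €23,346.84
Solving gives d = 30, so the new rate took effect on January 31, 2027.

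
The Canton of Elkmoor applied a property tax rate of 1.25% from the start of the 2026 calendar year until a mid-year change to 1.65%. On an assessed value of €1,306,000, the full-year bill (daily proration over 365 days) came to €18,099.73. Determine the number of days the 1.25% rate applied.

241 days

Let d = days at the first rate; then 365 − d days at the second rate.
€1,306,000 × [1.25%·d + 1.65%·(365−d)] / 365 = €18,099.73
Solving gives d = 241, so the new rate took effect on 30 August 2026.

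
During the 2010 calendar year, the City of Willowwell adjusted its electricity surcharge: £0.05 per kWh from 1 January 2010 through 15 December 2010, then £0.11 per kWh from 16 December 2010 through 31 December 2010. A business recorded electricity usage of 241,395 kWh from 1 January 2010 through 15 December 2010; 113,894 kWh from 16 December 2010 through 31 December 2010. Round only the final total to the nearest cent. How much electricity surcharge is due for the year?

£24598.09

1 January – 15 December 2010: 241,395 kWh at £0.05/kWh → £12069.75
16 December – 31 December 2010: 113,894 kWh at £0.11/kWh → £12528.34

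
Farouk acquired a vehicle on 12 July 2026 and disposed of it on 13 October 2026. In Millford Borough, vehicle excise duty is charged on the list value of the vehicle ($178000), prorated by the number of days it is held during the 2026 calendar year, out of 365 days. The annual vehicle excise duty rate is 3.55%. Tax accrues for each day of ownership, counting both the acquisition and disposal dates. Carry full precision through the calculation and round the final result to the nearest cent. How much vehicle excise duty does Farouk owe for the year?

$1627.36

Days held (12 July – 13 October 2026): 94 out of 365
Tax = $178000 × 3.55% × 94/365 = $1627.3589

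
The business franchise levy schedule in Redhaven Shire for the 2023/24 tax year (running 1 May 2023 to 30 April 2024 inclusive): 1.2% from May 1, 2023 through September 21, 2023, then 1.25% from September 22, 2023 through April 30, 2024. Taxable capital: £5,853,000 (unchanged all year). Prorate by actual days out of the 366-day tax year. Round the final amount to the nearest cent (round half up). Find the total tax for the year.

May 1 – September 21, 2023: 144 days at 1.2% → £5,853,000 × 1.2% × 144/366 = £27,633.8361
September 22, 2023 – April 30, 2024: 222 days at 1.25% → £5,853,000 × 1.25% × 222/366 = £44,377.2541
Total = £72,011.0902

£72,011.09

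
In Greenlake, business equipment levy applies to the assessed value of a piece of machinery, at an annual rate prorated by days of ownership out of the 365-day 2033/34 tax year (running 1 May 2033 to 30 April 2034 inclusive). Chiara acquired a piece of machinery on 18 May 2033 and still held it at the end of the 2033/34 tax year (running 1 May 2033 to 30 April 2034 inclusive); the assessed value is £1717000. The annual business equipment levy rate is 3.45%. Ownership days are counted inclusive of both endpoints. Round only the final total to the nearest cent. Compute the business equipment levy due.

£56477.54

Days held (18 May 2033 – 30 Apr 2034): 348 out of 365
Tax = £1717000 × 3.45% × 348/365 = £56477.5397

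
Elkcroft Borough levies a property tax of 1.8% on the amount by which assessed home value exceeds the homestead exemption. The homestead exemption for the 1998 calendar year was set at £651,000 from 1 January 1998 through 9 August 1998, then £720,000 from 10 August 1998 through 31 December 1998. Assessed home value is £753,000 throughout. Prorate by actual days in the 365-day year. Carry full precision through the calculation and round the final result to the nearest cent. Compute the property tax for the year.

1 January – 9 August 1998: 221 days, exemption £651,000 → (£753,000 − £651,000) × 1.8% × 221/365 = £1,111.6603
10 August – 31 December 1998: 144 days, exemption £720,000 → (£753,000 − £720,000) × 1.8% × 144/365 = £234.3452
Total = £1,346.0055

£1,346.01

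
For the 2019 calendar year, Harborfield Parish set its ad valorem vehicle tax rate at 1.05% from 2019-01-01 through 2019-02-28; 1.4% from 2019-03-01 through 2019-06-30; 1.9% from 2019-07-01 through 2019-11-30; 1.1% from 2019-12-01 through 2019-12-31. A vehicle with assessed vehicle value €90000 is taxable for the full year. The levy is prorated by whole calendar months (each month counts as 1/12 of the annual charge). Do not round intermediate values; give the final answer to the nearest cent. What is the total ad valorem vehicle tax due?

€1372.50

2019-01-01 to 2019-02-28: 2 months at 1.05% → €90000 × 1.05% × 2/12 = €157.5000
2019-03-01 to 2019-06-30: 4 months at 1.4% → €90000 × 1.4% × 4/12 = €420.0000
2019-07-01 to 2019-11-30: 5 months at 1.9% → €90000 × 1.9% × 5/12 = €712.5000
2019-12-01 to 2019-12-31: 1 month at 1.1% → €90000 × 1.1% × 1/12 = €82.5000
Total = €1372.5000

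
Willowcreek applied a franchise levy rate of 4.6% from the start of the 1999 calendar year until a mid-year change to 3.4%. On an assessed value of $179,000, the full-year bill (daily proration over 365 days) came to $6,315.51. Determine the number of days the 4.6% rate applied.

39 days

Let d = days at the first rate; then 365 − d days at the second rate.
$179,000 × [4.6%·d + 3.4%·(365−d)] / 365 = $6,315.51
Solving gives d = 39, so the new rate took effect on 9 Feb 1999.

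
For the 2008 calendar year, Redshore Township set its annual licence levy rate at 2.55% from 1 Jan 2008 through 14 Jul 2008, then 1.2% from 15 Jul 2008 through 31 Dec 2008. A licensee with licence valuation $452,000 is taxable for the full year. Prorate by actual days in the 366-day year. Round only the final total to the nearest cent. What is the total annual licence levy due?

$8,691.74

1 Jan – 14 Jul 2008: 196 days at 2.55% → $452,000 × 2.55% × 196/366 = $6,172.3934
15 Jul – 31 Dec 2008: 170 days at 1.2% → $452,000 × 1.2% × 170/366 = $2,519.3443
Total = $8,691.7377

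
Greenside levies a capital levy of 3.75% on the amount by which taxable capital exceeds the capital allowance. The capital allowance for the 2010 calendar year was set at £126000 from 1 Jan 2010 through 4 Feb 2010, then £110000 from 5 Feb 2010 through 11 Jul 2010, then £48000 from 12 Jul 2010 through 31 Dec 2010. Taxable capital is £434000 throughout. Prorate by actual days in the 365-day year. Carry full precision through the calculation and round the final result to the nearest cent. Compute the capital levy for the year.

1 Jan – 4 Feb 2010: 35 days, exemption £126000 → (£434000 − £126000) × 3.75% × 35/365 = £1107.5342
5 Feb – 11 Jul 2010: 157 days, exemption £110000 → (£434000 − £110000) × 3.75% × 157/365 = £5226.1644
12 Jul – 31 Dec 2010: 173 days, exemption £48000 → (£434000 − £48000) × 3.75% × 173/365 = £6860.7534
Total = £13194.4521

£13194.45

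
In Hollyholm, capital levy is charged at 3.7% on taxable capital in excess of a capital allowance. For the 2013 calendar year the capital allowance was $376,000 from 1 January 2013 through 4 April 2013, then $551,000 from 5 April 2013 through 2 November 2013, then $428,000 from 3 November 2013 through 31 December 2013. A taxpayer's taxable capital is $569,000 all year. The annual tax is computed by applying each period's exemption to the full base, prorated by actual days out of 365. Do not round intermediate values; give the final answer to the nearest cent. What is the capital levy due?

1 January – 4 April 2013: 94 days, exemption $376,000 → ($569,000 − $376,000) × 3.7% × 94/365 = $1,839.0521
5 April – 2 November 2013: 212 days, exemption $551,000 → ($569,000 − $551,000) × 3.7% × 212/365 = $386.8274
3 November – 31 December 2013: 59 days, exemption $428,000 → ($569,000 − $428,000) × 3.7% × 59/365 = $843.2959
Total = $3,069.1753

$3,069.18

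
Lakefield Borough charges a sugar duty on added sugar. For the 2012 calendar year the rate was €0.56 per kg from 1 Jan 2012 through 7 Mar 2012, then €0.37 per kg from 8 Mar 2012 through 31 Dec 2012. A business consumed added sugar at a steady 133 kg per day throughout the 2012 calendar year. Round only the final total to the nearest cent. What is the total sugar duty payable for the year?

1 Jan – 7 Mar 2012: 67 days × 133 kg/day = 8,911 kg at €0.56/kg → €4,990.16
8 Mar – 31 Dec 2012: 299 days × 133 kg/day = 39,767 kg at €0.37/kg → €14,713.79

€19,703.95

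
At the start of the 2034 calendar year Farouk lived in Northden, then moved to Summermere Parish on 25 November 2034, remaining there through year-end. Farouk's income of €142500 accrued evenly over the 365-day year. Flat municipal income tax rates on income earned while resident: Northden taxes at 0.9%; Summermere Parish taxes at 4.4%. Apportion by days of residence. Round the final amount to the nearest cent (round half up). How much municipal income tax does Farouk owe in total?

Northden, 1 January – 24 November 2034: 328 days → €142500 × 0.9% × 328/365 = €1152.4932
Summermere Parish, 25 November – 31 December 2034: 37 days → €142500 × 4.4% × 37/365 = €635.5890
Total = €1788.0822

€1788.08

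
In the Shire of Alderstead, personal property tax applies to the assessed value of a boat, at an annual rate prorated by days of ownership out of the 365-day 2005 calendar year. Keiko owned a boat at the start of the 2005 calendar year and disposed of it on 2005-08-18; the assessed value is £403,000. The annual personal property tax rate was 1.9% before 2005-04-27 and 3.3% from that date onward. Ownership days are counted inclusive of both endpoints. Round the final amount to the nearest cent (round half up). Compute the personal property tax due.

2005-01-01 to 2005-04-26: 116 days at 1.9% → £403,000 × 1.9% × 116/365 = £2,433.4575
2005-04-27 to 2005-08-18: 114 days at 3.3% → £403,000 × 3.3% × 114/365 = £4,153.6603
Total = £6,587.1178

£6,587.12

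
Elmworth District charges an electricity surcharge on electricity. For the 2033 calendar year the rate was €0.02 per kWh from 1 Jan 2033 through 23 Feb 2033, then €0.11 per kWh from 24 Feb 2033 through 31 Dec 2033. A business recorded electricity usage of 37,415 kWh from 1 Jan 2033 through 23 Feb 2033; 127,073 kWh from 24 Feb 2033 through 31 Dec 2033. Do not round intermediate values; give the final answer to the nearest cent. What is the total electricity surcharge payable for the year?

€14726.33

1 Jan – 23 Feb 2033: 37,415 kWh at €0.02/kWh → €748.30
24 Feb – 31 Dec 2033: 127,073 kWh at €0.11/kWh → €13978.03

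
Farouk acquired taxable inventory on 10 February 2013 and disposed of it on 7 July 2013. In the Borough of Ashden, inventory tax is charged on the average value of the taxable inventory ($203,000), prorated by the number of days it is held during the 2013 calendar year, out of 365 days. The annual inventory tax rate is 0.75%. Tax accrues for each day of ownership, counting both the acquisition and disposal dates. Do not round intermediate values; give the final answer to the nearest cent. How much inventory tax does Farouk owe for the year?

$617.34

Days held (10 February – 7 July 2013): 148 out of 365
Tax = $203,000 × 0.75% × 148/365 = $617.3425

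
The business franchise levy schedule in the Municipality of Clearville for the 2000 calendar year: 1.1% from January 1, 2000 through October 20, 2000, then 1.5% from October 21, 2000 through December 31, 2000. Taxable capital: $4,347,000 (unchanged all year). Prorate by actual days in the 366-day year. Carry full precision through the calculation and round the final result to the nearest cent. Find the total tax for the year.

January 1 – October 20, 2000: 294 days at 1.1% → $4,347,000 × 1.1% × 294/366 = $38,410.3770
October 21 – December 31, 2000: 72 days at 1.5% → $4,347,000 × 1.5% × 72/366 = $12,827.2131
Total = $51,237.5902

$51,237.59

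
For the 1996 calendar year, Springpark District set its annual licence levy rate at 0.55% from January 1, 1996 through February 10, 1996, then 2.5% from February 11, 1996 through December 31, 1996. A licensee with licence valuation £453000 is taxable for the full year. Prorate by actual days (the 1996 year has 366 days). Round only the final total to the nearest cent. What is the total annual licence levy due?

£10335.45

January 1 – February 10, 1996: 41 days at 0.55% → £453000 × 0.55% × 41/366 = £279.1025
February 11 – December 31, 1996: 325 days at 2.5% → £453000 × 2.5% × 325/366 = £10056.3525
Total = £10335.4549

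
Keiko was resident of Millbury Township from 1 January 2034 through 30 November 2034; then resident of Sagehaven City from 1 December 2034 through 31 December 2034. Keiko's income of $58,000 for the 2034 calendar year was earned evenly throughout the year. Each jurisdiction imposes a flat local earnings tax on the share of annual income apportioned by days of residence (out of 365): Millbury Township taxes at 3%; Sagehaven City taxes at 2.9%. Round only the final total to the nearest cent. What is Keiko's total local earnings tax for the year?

$1,735.07

Millbury Township, 1 January – 30 November 2034: 334 days → $58,000 × 3% × 334/365 = $1,592.2192
Sagehaven City, 1 December – 31 December 2034: 31 days → $58,000 × 2.9% × 31/365 = $142.8548
Total = $1,735.0740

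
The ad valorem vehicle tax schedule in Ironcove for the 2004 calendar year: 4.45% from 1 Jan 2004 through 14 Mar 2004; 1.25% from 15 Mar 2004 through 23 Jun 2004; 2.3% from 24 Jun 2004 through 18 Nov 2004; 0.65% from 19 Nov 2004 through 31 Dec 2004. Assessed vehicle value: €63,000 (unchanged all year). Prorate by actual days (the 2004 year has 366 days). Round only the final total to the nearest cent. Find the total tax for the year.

1 Jan – 14 Mar 2004: 74 days at 4.45% → €63,000 × 4.45% × 74/366 = €566.8279
15 Mar – 23 Jun 2004: 101 days at 1.25% → €63,000 × 1.25% × 101/366 = €217.3156
24 Jun – 18 Nov 2004: 148 days at 2.3% → €63,000 × 2.3% × 148/366 = €585.9344
19 Nov – 31 Dec 2004: 43 days at 0.65% → €63,000 × 0.65% × 43/366 = €48.1107
Total = €1,418.1885

€1,418.19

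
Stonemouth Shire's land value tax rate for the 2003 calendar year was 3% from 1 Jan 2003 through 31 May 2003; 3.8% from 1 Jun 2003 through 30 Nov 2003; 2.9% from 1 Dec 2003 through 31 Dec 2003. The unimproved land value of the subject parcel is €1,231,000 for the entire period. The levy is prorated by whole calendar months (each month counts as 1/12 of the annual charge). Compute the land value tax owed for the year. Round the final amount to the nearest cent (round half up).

1 Jan – 31 May 2003: 5 months at 3% → €1,231,000 × 3% × 5/12 = €15,387.5000
1 Jun – 30 Nov 2003: 6 months at 3.8% → €1,231,000 × 3.8% × 6/12 = €23,389.0000
1 Dec – 31 Dec 2003: 1 month at 2.9% → €1,231,000 × 2.9% × 1/12 = €2,974.9167
Total = €41,751.4167

€41,751.42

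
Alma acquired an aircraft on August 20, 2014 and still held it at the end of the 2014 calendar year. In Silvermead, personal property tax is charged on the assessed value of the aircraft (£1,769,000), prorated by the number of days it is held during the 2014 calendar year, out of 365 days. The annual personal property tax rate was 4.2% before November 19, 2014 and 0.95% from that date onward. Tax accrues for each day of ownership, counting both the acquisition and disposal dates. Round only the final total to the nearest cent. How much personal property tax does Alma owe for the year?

£20,503.44

August 20 – November 18, 2014: 91 days at 4.2% → £1,769,000 × 4.2% × 91/365 = £18,523.6110
November 19 – December 31, 2014: 43 days at 0.95% → £1,769,000 × 0.95% × 43/365 = £1,979.8260
Total = £20,503.4370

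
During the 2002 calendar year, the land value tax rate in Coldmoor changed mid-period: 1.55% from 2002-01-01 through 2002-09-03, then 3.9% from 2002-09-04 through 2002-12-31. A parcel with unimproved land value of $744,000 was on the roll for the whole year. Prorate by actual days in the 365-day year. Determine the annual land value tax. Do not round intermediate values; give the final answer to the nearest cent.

2002-01-01 to 2002-09-03: 246 days at 1.55% → $744,000 × 1.55% × 246/365 = $7,772.2521
2002-09-04 to 2002-12-31: 119 days at 3.9% → $744,000 × 3.9% × 119/365 = $9,460.0110
Total = $17,232.2630

$17,232.26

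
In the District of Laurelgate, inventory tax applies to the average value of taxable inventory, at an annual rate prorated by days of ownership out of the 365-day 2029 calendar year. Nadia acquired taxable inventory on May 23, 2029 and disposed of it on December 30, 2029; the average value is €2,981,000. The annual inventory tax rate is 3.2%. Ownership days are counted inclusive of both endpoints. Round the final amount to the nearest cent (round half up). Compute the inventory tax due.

€58,019.24

Days held (May 23 – December 30, 2029): 222 out of 365
Tax = €2,981,000 × 3.2% × 222/365 = €58,019.2438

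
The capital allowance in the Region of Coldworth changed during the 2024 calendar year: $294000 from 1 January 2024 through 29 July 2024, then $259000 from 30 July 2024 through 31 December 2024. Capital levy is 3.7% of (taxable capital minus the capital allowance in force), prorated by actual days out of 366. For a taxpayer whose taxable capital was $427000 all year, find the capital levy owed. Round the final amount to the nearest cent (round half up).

1 January – 29 July 2024: 211 days, exemption $294000 → ($427000 − $294000) × 3.7% × 211/366 = $2836.9699
30 July – 31 December 2024: 155 days, exemption $259000 → ($427000 − $259000) × 3.7% × 155/366 = $2632.4590
Total = $5469.4290

$5469.43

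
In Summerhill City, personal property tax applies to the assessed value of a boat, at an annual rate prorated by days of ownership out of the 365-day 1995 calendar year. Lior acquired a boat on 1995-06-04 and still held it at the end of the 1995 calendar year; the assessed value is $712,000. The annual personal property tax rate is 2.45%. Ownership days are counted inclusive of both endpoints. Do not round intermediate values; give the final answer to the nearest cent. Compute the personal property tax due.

$10,084.07

Days held (1995-06-04 to 1995-12-31): 211 out of 365
Tax = $712,000 × 2.45% × 211/365 = $10,084.0658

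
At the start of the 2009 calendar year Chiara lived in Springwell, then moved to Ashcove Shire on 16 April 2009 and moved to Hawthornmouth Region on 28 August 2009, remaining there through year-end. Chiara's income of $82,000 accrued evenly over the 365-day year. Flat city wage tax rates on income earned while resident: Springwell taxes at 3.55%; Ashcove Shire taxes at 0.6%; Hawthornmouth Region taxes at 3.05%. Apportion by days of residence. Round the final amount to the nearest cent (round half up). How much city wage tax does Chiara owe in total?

Springwell, 1 January – 15 April 2009: 105 days → $82,000 × 3.55% × 105/365 = $837.4110
Ashcove Shire, 16 April – 27 August 2009: 134 days → $82,000 × 0.6% × 134/365 = $180.6247
Hawthornmouth Region, 28 August – 31 December 2009: 126 days → $82,000 × 3.05% × 126/365 = $863.3589
Total = $1,881.3945

$1,881.39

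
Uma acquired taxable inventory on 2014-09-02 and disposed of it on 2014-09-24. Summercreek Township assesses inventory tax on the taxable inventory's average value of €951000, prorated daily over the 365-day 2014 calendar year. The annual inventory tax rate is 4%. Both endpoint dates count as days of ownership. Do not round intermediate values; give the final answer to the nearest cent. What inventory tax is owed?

€2397.04

Days held (2014-09-02 to 2014-09-24): 23 out of 365
Tax = €951000 × 4% × 23/365 = €2397.0411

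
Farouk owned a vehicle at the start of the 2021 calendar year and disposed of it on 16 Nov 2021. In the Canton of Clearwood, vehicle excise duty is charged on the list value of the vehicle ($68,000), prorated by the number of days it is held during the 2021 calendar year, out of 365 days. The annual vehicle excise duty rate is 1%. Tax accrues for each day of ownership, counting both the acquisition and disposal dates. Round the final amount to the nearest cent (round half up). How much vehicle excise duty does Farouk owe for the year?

Days held (1 Jan – 16 Nov 2021): 320 out of 365
Tax = $68,000 × 1% × 320/365 = $596.1644

$596.16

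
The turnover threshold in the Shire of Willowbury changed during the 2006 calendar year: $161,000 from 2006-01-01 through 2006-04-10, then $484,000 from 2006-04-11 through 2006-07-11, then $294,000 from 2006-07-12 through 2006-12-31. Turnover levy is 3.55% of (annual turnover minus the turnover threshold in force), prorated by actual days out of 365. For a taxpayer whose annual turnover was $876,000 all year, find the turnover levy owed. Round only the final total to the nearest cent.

$20,254.45

2006-01-01 to 2006-04-10: 100 days, exemption $161,000 → ($876,000 − $161,000) × 3.55% × 100/365 = $6,954.1096
2006-04-11 to 2006-07-11: 92 days, exemption $484,000 → ($876,000 − $484,000) × 3.55% × 92/365 = $3,507.5945
2006-07-12 to 2006-12-31: 173 days, exemption $294,000 → ($876,000 − $294,000) × 3.55% × 173/365 = $9,792.7479
Total = $20,254.4521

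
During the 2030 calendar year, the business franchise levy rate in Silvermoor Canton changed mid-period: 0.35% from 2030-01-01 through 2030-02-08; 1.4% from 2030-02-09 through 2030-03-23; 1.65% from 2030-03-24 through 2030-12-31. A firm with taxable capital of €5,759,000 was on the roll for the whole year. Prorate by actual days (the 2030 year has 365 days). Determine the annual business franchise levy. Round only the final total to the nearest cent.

2030-01-01 to 2030-02-08: 39 days at 0.35% → €5,759,000 × 0.35% × 39/365 = €2,153.7082
2030-02-09 to 2030-03-23: 43 days at 1.4% → €5,759,000 × 1.4% × 43/365 = €9,498.4055
2030-03-24 to 2030-12-31: 283 days at 1.65% → €5,759,000 × 1.65% × 283/365 = €73,675.7548
Total = €85,327.8685

€85,327.87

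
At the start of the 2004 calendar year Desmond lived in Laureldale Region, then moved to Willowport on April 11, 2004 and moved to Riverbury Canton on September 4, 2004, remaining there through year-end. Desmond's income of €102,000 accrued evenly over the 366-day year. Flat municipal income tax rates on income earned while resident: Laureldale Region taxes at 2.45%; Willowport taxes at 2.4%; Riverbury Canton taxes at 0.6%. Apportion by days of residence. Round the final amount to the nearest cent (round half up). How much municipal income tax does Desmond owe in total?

€1,865.12

Laureldale Region, January 1 – April 10, 2004: 101 days → €102,000 × 2.45% × 101/366 = €689.6148
Willowport, April 11 – September 3, 2004: 146 days → €102,000 × 2.4% × 146/366 = €976.5246
Riverbury Canton, September 4 – December 31, 2004: 119 days → €102,000 × 0.6% × 119/366 = €198.9836
Total = €1,865.1230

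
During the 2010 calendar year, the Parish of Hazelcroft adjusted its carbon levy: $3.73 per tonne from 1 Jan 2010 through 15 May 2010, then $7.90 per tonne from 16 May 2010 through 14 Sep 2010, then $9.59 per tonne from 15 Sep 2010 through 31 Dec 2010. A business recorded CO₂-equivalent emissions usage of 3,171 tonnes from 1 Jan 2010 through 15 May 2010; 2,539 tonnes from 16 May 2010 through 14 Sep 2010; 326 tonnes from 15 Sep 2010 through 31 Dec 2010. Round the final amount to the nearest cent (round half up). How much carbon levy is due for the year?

1 Jan – 15 May 2010: 3,171 tonnes at $3.73/tonne → $11,827.83
16 May – 14 Sep 2010: 2,539 tonnes at $7.90/tonne → $20,058.10
15 Sep – 31 Dec 2010: 326 tonnes at $9.59/tonne → $3,126.34

$35,012.27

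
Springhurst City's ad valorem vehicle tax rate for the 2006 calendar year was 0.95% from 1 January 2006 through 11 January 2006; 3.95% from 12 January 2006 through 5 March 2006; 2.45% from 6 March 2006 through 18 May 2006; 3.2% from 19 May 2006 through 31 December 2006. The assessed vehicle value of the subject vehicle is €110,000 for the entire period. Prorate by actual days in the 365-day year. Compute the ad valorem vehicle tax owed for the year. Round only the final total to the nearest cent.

1 January – 11 January 2006: 11 days at 0.95% → €110,000 × 0.95% × 11/365 = €31.4932
12 January – 5 March 2006: 53 days at 3.95% → €110,000 × 3.95% × 53/365 = €630.9178
6 March – 18 May 2006: 74 days at 2.45% → €110,000 × 2.45% × 74/365 = €546.3836
19 May – 31 December 2006: 227 days at 3.2% → €110,000 × 3.2% × 227/365 = €2,189.1507
Total = €3,397.9452

€3,397.95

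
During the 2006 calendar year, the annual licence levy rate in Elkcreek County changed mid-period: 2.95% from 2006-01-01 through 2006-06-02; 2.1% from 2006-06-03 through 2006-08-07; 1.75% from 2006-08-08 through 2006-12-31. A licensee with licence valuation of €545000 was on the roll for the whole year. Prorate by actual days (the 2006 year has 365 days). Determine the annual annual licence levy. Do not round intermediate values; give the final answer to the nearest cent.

€12623.84

2006-01-01 to 2006-06-02: 153 days at 2.95% → €545000 × 2.95% × 153/365 = €6739.3356
2006-06-03 to 2006-08-07: 66 days at 2.1% → €545000 × 2.1% × 66/365 = €2069.5068
2006-08-08 to 2006-12-31: 146 days at 1.75% → €545000 × 1.75% × 146/365 = €3815.0000
Total = €12623.8425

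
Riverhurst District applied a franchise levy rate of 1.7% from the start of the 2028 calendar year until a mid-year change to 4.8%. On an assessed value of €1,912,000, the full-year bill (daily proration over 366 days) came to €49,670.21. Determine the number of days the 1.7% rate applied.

Let d = days at the first rate; then 366 − d days at the second rate.
€1,912,000 × [1.7%·d + 4.8%·(366−d)] / 366 = €49,670.21
Solving gives d = 260, so the new rate took effect on 17 September 2028.

260 days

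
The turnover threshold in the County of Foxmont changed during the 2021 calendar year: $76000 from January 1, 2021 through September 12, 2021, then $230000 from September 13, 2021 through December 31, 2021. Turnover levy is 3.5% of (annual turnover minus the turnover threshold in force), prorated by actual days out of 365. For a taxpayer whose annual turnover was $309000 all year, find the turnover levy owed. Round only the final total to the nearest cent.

January 1 – September 12, 2021: 255 days, exemption $76000 → ($309000 − $76000) × 3.5% × 255/365 = $5697.3288
September 13 – December 31, 2021: 110 days, exemption $230000 → ($309000 − $230000) × 3.5% × 110/365 = $833.2877
Total = $6530.6164

$6530.62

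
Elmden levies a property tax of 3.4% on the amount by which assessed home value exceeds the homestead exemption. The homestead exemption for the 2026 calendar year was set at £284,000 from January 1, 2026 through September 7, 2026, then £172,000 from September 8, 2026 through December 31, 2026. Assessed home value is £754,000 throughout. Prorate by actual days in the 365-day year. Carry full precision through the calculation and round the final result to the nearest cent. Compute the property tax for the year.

January 1 – September 7, 2026: 250 days, exemption £284,000 → (£754,000 − £284,000) × 3.4% × 250/365 = £10,945.2055
September 8 – December 31, 2026: 115 days, exemption £172,000 → (£754,000 − £172,000) × 3.4% × 115/365 = £6,234.5753
Total = £17,179.7808

£17,179.78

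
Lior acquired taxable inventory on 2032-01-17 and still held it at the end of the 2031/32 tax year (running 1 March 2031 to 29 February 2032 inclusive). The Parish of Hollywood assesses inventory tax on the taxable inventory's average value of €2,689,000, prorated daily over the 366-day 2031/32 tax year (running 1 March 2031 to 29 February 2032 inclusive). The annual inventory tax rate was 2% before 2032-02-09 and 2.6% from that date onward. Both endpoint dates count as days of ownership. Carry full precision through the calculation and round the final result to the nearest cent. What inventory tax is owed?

€7,391.08

2032-01-17 to 2032-02-08: 23 days at 2% → €2,689,000 × 2% × 23/366 = €3,379.6175
2032-02-09 to 2032-02-29: 21 days at 2.6% → €2,689,000 × 2.6% × 21/366 = €4,011.4590
Total = €7,391.0765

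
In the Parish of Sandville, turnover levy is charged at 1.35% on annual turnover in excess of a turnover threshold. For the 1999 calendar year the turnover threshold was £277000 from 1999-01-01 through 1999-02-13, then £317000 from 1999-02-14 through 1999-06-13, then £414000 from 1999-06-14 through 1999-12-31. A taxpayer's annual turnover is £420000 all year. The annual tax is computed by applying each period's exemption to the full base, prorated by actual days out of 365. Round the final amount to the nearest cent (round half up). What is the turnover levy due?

£734.47

1999-01-01 to 1999-02-13: 44 days, exemption £277000 → (£420000 − £277000) × 1.35% × 44/365 = £232.7178
1999-02-14 to 1999-06-13: 120 days, exemption £317000 → (£420000 − £317000) × 1.35% × 120/365 = £457.1507
1999-06-14 to 1999-12-31: 201 days, exemption £414000 → (£420000 − £414000) × 1.35% × 201/365 = £44.6055
Total = £734.4740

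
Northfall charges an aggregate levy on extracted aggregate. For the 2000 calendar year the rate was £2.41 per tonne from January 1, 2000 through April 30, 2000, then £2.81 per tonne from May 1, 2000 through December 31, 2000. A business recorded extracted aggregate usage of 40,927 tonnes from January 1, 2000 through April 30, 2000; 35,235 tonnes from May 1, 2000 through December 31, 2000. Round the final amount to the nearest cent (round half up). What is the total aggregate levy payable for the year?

£197,644.42

January 1 – April 30, 2000: 40,927 tonnes at £2.41/tonne → £98,634.07
May 1 – December 31, 2000: 35,235 tonnes at £2.81/tonne → £99,010.35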